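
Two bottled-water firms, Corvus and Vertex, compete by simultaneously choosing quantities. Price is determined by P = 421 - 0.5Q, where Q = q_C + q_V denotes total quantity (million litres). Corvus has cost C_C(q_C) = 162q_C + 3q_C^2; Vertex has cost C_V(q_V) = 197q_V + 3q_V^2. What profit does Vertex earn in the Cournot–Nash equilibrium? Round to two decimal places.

3047.46

Corvus's profit: π_C = (421 - 0.5Q)q_C - (162q_C + 3q_C²). Setting ∂π_C/∂q_C = 0: 259 - 7q_C - (1/2)(q_V) = 0.
Vertex's profit: π_V = (421 - 0.5Q)q_V - (197q_V + 3q_V²). Setting ∂π_V/∂q_V = 0: 224 - 7q_V - (1/2)(q_C) = 0.
Rearranging gives the reaction functions q_C = (259 - (1/2)q_V)/7 and q_V = (224 - (1/2)q_C)/7.
Substituting one into the other gives q_C = 34.8923 and q_V = 1918/65.
Price P = 421 - (1/2)·(322/5) = 1944/5.
Vertex's profit: (1944/5)·(1918/65) - 197·(1918/65) - 3(1918/65)² = 3047.4637.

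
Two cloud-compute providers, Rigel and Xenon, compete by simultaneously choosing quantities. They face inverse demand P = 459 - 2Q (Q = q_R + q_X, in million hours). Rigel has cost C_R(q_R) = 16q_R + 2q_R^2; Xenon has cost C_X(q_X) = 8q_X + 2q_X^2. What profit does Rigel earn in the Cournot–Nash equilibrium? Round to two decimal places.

7755.74

Rigel's profit: π_R = (459 - 2Q)q_R - (16q_R + 2q_R²). Setting ∂π_R/∂q_R = 0: 443 - 8q_R - 2(q_X) = 0.
Xenon's first-order condition: 451 - 8q_X - 2(q_R) = 0.
Rearranging gives the reaction functions q_R = (443 - 2q_X)/8 and q_X = (451 - 2q_R)/8.
Solving the pair: q_R = 1321/30, q_X = 1361/30.
Price P = 459 - 2·(447/5) = 1401/5.
Rigel's profit: (1401/5)·(1321/30) - 16·(1321/30) - 2(1321/30)² = 7755.7378.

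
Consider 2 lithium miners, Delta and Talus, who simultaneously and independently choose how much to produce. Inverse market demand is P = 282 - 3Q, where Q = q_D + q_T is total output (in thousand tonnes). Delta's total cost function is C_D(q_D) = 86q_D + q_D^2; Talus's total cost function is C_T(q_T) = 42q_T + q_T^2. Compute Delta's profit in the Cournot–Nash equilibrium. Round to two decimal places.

Delta's profit: π_D = (282 - 3Q)q_D - (86q_D + q_D²). Setting ∂π_D/∂q_D = 0: 196 - 8q_D - 3(q_T) = 0.
Talus's first-order condition: 240 - 8q_T - 3(q_D) = 0.
Best responses: q_D = (196 - 3q_T)/8, q_T = (240 - 3q_D)/8.
Substituting one into the other gives q_D = 848/55 and q_T = 1332/55.
Price P = 282 - 3·(436/11) = 1794/11.
Delta's profit: (1794/11)·(848/55) - 86·(848/55) - (848/55)² = 950.8813.

950.88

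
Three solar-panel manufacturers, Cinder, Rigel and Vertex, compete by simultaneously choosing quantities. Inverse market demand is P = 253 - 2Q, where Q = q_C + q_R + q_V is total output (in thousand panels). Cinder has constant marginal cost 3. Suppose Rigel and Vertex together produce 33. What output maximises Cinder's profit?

46

With rivals' combined output fixed at 33, Cinder's profit is π_C = (253 - 2·33 - 2q_C)q_C - (3q_C) = (187 - 2q_C)q_C - (3q_C).
∂π_C/∂q_C = 184 - 4q_C = 0, so q_C = 46.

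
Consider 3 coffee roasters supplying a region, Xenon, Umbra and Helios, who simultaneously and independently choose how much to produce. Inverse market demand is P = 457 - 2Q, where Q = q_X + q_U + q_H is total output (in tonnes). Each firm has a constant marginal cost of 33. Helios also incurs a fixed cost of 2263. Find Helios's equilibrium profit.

Each firm earns π_i = (457 - 2Q)q_i - 33q_i.
First-order condition (treating rivals' output as given): 424 - 4q_i - 2·Σ_{j≠i} q_j = 0.
By symmetry each firm produces the same amount; substituting Σ_{j≠i} q_j = 2q_i yields q_i = 424/8 = 53.
Price P = 457 - 2·159 = 139.
Helios's profit: (139 - 33)·53 - 2263 = 3355.

3355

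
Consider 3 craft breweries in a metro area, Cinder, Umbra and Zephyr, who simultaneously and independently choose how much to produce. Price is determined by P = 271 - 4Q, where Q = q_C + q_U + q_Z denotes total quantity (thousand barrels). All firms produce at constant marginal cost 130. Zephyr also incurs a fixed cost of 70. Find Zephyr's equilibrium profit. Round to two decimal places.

A representative firm's profit is π_i = q_i(271 - 4Q) - 130q_i.
Setting ∂π_i/∂q_i = 0 with rivals' quantities fixed: 141 - 8q_i - 4·Σ_{j≠i} q_j = 0.
With identical firms every q_j equals q_i, so Σ_{j≠i} q_j = 2q_i and 141 = 16q_i, giving q_i = 141/16.
Price P = 271 - 4·(423/16) = 661/4.
Zephyr's profit: (661/4 - 130)·(141/16) - 70 = 240.6406.

240.64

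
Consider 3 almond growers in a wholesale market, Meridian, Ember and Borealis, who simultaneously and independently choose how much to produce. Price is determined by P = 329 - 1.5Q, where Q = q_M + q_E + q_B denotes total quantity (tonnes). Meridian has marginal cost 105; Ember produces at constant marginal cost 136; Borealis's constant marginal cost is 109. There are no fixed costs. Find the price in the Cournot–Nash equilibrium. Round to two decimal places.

Meridian's profit: π_M = (329 - 1.5Q)q_M - (105q_M). Setting ∂π_M/∂q_M = 0: 224 - 3q_M - (3/2)(q_E + q_B) = 0.
Ember's first-order condition: 193 - 3q_E - (3/2)(q_M + q_B) = 0.
Borealis's first-order condition: 220 - 3q_B - (3/2)(q_M + q_E) = 0.
Adding the 3 conditions: 637 − 3Q − 3Q = 0, i.e. Q = 637/6.
Back-substituting: q_M = (224 − 637/4)/(3/2) = 259/6, q_E = (193 − 637/4)/(3/2) = 45/2, q_B = (220 − 637/4)/(3/2) = 81/2.
Total output Q = 637/6, so price P = 329 - (3/2)·(637/6) = 679/4.

169.75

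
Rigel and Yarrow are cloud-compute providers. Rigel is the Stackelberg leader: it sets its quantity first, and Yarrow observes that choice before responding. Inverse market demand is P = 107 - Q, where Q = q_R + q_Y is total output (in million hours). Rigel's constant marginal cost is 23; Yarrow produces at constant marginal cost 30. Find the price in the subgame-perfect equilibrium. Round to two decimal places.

The follower Yarrow best-responds to any q_R: π_Y = (107 - Q)q_Y - 30q_Y.
Setting the follower's marginal profit to zero, 77 - q_R - 2q_Y = 0, i.e. q_Y = (77 - q_R)/2.
The leader anticipates this reaction. Substituting into P = 107 - Q gives P = 137/2 - (1/2)q_R, so π_R = (137/2 - (1/2)q_R)q_R - 23q_R.
Maximising: ∂π_R/∂q_R = 91/2 - q_R = 0, giving q_R = 91/2.
Then q_Y = (77 - 91/2)/2 = 63/4.
Total output Q = 245/4, so price P = 107 - 245/4 = 183/4.

45.75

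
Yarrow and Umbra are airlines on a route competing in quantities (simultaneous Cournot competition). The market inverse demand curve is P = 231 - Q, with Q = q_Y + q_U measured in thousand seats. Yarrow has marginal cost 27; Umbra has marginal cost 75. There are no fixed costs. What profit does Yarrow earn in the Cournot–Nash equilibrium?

Yarrow's profit: π_Y = (231 - Q)q_Y - (27q_Y). Setting ∂π_Y/∂q_Y = 0: 204 - 2q_Y - (q_U) = 0.
Umbra's profit: π_U = (231 - Q)q_U - (75q_U). Setting ∂π_U/∂q_U = 0: 156 - 2q_U - (q_Y) = 0.
Rearranging gives the reaction functions q_Y = (204 - q_U)/2 and q_U = (156 - q_Y)/2.
Solving the pair: q_Y = 84, q_U = 36.
Price P = 231 - 120 = 111.
Yarrow's profit: (111 - 27)·84 = 7056.

7056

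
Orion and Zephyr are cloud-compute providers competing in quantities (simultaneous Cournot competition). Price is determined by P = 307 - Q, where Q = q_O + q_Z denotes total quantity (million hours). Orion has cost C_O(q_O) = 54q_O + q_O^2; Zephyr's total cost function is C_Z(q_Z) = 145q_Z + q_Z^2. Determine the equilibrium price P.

Orion's profit: π_O = (307 - Q)q_O - (54q_O + q_O²). Setting ∂π_O/∂q_O = 0: 253 - 4q_O - (q_Z) = 0.
Zephyr's first-order condition: 162 - 4q_Z - (q_O) = 0.
Rearranging gives the reaction functions q_O = (253 - q_Z)/4 and q_Z = (162 - q_O)/4.
Substituting one into the other gives q_O = 170/3 and q_Z = 79/3.
Total output Q = 83, so price P = 307 - 83 = 224.

224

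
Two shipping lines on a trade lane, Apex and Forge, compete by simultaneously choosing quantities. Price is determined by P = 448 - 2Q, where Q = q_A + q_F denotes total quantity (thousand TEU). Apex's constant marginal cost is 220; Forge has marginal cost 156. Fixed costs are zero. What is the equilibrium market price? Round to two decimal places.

Apex's profit: π_A = (448 - 2Q)q_A - (220q_A). Setting ∂π_A/∂q_A = 0: 228 - 4q_A - 2(q_F) = 0.
Forge's first-order condition: 292 - 4q_F - 2(q_A) = 0.
Rearranging gives the reaction functions q_A = (228 - 2q_F)/4 and q_F = (292 - 2q_A)/4.
Substituting one into the other gives q_A = 82/3 and q_F = 178/3.
Total output Q = 260/3, so price P = 448 - 2·(260/3) = 824/3.

274.67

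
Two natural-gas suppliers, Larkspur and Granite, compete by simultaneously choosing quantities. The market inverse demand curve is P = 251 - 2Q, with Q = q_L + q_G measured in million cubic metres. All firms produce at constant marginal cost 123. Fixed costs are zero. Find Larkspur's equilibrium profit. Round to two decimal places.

Each firm earns π_i = (251 - 2Q)q_i - 123q_i.
First-order condition (treating rivals' output as given): 128 - 4q_i - 2q_j = 0.
By symmetry each firm produces the same amount; substituting q_j = q_i yields q_i = 128/6 = 64/3.
Price P = 251 - 2·(128/3) = 497/3.
Larkspur's profit: (497/3 - 123)·(64/3) = 910.2222.

910.22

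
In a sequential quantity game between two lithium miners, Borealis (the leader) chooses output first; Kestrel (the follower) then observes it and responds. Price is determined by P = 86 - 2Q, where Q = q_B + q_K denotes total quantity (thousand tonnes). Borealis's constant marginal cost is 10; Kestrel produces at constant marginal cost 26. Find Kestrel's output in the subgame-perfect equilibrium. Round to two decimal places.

The follower Kestrel best-responds to any q_B: π_K = (86 - 2Q)q_K - 26q_K.
Follower FOC: 60 - 2q_B - 4q_K = 0, so q_K(q_B) = (60 - 2q_B)/4.
The leader anticipates this reaction. Substituting into P = 86 - 2Q gives P = 56 - q_B, so π_B = (56 - q_B)q_B - 10q_B.
The leader's first-order condition 46 - 2q_B = 0 yields q_B = 23.
Then q_K = (60 - 2·23)/4 = 7/2.

3.50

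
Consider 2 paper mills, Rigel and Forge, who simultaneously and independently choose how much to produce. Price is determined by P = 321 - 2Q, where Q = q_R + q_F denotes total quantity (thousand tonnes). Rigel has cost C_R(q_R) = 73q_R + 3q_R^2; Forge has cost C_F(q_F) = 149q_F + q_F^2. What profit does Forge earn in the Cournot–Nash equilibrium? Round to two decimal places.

Rigel's profit: π_R = (321 - 2Q)q_R - (73q_R + 3q_R²). Setting ∂π_R/∂q_R = 0: 248 - 10q_R - 2(q_F) = 0.
Forge's profit: π_F = (321 - 2Q)q_F - (149q_F + q_F²). Setting ∂π_F/∂q_F = 0: 172 - 6q_F - 2(q_R) = 0.
So q_R = (248 - 2q_F)/10 and q_F = (172 - 2q_R)/6.
Substituting one into the other gives q_R = 143/7 and q_F = 153/7.
Price P = 321 - 2·(296/7) = 1655/7.
Forge's profit: (1655/7)·(153/7) - 149·(153/7) - (153/7)² = 1433.2041.

1433.20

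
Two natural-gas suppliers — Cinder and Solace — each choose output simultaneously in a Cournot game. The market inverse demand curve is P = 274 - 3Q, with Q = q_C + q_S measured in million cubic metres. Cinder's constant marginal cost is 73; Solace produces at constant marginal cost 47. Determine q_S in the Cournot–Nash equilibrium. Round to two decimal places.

28.11

Cinder's profit: π_C = (274 - 3Q)q_C - (73q_C). Setting ∂π_C/∂q_C = 0: 201 - 6q_C - 3(q_S) = 0.
Solace's first-order condition: 227 - 6q_S - 3(q_C) = 0.
Best responses: q_C = (201 - 3q_S)/6, q_S = (227 - 3q_C)/6.
Substituting one into the other gives q_C = 175/9 and q_S = 253/9.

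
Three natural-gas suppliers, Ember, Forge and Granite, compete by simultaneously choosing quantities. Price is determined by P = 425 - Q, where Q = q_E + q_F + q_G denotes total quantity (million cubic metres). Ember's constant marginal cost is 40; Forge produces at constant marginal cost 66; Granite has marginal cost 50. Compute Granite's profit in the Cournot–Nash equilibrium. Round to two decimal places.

Ember's profit: π_E = (425 - Q)q_E - (40q_E). Setting ∂π_E/∂q_E = 0: 385 - 2q_E - (q_F + q_G) = 0.
Forge's profit: π_F = (425 - Q)q_F - (66q_F). Setting ∂π_F/∂q_F = 0: 359 - 2q_F - (q_E + q_G) = 0.
Granite's profit: π_G = (425 - Q)q_G - (50q_G). Setting ∂π_G/∂q_G = 0: 375 - 2q_G - (q_E + q_F) = 0.
Adding the 3 first-order conditions: 1119 − 4Q = 0, so Q = 1119/4.
Back-substituting: q_E = (385 − 1119/4) = 421/4, q_F = (359 − 1119/4) = 317/4, q_G = (375 − 1119/4) = 381/4.
Price P = 425 - 1119/4 = 581/4.
Granite's profit: (581/4 - 50)·(381/4) = 9072.5625.

9072.56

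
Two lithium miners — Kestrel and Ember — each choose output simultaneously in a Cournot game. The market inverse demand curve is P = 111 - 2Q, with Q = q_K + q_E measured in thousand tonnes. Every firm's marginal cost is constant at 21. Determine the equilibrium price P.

A representative firm's profit is π_i = q_i(111 - 2Q) - 21q_i.
Setting ∂π_i/∂q_i = 0 with rivals' quantities fixed: 90 - 4q_i - 2q_j = 0.
With identical firms every q_j equals q_i, so q_j = q_i and 90 = 6q_i, giving q_i = 15.
Total output Q = 30, so price P = 111 - 2·30 = 51.

51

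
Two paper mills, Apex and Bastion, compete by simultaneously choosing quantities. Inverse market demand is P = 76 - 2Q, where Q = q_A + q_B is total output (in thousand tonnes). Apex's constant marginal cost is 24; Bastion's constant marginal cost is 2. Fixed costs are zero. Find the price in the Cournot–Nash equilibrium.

34

Apex's profit: π_A = (76 - 2Q)q_A - (24q_A). Setting ∂π_A/∂q_A = 0: 52 - 4q_A - 2(q_B) = 0.
Bastion's first-order condition: 74 - 4q_B - 2(q_A) = 0.
So q_A = (52 - 2q_B)/4 and q_B = (74 - 2q_A)/4.
Solving the pair: q_A = 5, q_B = 16.
Total output Q = 21, so price P = 76 - 2·21 = 34.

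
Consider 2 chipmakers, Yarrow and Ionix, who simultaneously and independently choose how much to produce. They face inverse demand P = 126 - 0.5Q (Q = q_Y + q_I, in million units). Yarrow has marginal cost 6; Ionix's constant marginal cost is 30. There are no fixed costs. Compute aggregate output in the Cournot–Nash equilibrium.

Yarrow's profit: π_Y = (126 - 0.5Q)q_Y - (6q_Y). Setting ∂π_Y/∂q_Y = 0: 120 - q_Y - (1/2)(q_I) = 0.
Ionix's first-order condition: 96 - q_I - (1/2)(q_Y) = 0.
Best responses: q_Y = (120 - (1/2)q_I), q_I = (96 - (1/2)q_Y).
Substituting one into the other gives q_Y = 96 and q_I = 48.
Total output Q = 96 + 48 = 144.

144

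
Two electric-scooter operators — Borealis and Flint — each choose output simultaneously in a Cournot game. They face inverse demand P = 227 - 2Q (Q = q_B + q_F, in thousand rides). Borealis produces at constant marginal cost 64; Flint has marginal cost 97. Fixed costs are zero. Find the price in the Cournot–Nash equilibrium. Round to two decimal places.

Borealis's profit: π_B = (227 - 2Q)q_B - (64q_B). Setting ∂π_B/∂q_B = 0: 163 - 4q_B - 2(q_F) = 0.
Flint's profit: π_F = (227 - 2Q)q_F - (97q_F). Setting ∂π_F/∂q_F = 0: 130 - 4q_F - 2(q_B) = 0.
So q_B = (163 - 2q_F)/4 and q_F = (130 - 2q_B)/4.
Substituting one into the other gives q_B = 98/3 and q_F = 97/6.
Total output Q = 293/6, so price P = 227 - 2·(293/6) = 388/3.

129.33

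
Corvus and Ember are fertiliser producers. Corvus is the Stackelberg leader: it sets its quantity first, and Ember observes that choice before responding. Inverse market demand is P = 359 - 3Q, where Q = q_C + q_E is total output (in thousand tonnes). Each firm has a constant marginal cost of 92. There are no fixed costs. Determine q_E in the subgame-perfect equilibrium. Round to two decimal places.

The follower Ember best-responds to any q_C: π_E = (359 - 3Q)q_E - 92q_E.
∂π_E/∂q_E = 267 - 3q_C - 6q_E = 0 gives the reaction function q_E = (267 - 3q_C)/6.
The leader anticipates this reaction. Substituting into P = 359 - 3Q gives P = 451/2 - (3/2)q_C, so π_C = (451/2 - (3/2)q_C)q_C - 92q_C.
The leader's first-order condition 267/2 - 3q_C = 0 yields q_C = 89/2.
Then q_E = (267 - 3·(89/2))/6 = 89/4.

22.25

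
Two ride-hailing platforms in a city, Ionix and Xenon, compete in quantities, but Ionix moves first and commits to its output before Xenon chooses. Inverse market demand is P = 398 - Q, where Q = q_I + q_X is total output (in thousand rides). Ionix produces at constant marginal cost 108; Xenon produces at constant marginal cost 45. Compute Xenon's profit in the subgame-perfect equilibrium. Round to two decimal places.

The follower Xenon best-responds to any q_I: π_X = (398 - Q)q_X - 45q_X.
Follower FOC: 353 - q_I - 2q_X = 0, so q_X(q_I) = (353 - q_I)/2.
Ionix substitutes q_X(q_I) into its own profit: π_I = q_I(398 - q_I - (353 - q_I)/2) - 108q_I = (443/2 - (1/2)q_I)q_I - 108q_I.
Maximising: ∂π_I/∂q_I = 227/2 - q_I = 0, giving q_I = 227/2.
Then q_X = (353 - 227/2)/2 = 479/4.
Price P = 398 - 933/4 = 659/4.
Xenon's profit: (659/4 - 45)·(479/4) = 14340.0625.

14340.06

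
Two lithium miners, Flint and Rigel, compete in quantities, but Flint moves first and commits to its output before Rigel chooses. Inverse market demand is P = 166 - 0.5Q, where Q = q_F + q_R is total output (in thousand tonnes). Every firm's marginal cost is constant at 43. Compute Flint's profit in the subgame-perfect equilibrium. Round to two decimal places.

The follower Rigel best-responds to any q_F: π_R = (166 - 0.5Q)q_R - 43q_R.
Follower FOC: 123 - (1/2)q_F - q_R = 0, so q_R(q_F) = (123 - (1/2)q_F).
The leader anticipates this reaction. Substituting into P = 166 - 0.5Q gives P = 209/2 - (1/4)q_F, so π_F = (209/2 - (1/4)q_F)q_F - 43q_F.
The leader's first-order condition 123/2 - (1/2)q_F = 0 yields q_F = 123.
Then q_R = (123 - (1/2)·123) = 123/2.
Price P = 166 - (1/2)·(369/2) = 295/4.
Flint's profit: (295/4 - 43)·123 = 3782.2500.

3782.25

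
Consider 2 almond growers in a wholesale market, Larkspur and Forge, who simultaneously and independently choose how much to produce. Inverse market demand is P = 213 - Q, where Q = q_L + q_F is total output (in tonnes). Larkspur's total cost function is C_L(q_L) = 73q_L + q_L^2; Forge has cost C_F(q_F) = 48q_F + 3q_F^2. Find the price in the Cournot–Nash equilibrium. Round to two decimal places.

165.42

Larkspur's profit: π_L = (213 - Q)q_L - (73q_L + q_L²). Setting ∂π_L/∂q_L = 0: 140 - 4q_L - (q_F) = 0.
Forge's profit: π_F = (213 - Q)q_F - (48q_F + 3q_F²). Setting ∂π_F/∂q_F = 0: 165 - 8q_F - (q_L) = 0.
Best responses: q_L = (140 - q_F)/4, q_F = (165 - q_L)/8.
Solving the pair: q_L = 955/31, q_F = 520/31.
Total output Q = 1475/31, so price P = 213 - 1475/31 = 165.4194.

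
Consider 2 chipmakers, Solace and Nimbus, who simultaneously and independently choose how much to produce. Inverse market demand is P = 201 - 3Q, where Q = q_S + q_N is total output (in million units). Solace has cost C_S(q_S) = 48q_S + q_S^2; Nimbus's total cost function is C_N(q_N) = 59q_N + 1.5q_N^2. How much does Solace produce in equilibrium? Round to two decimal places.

15.10

Solace's profit: π_S = (201 - 3Q)q_S - (48q_S + q_S²). Setting ∂π_S/∂q_S = 0: 153 - 8q_S - 3(q_N) = 0.
Nimbus's first-order condition: 142 - 9q_N - 3(q_S) = 0.
Best responses: q_S = (153 - 3q_N)/8, q_N = (142 - 3q_S)/9.
Solving the pair: q_S = 317/21, q_N = 677/63.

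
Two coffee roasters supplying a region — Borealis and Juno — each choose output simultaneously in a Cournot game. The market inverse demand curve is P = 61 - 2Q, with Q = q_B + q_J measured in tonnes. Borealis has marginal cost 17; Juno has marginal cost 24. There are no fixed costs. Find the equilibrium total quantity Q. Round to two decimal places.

13.50

Borealis's profit: π_B = (61 - 2Q)q_B - (17q_B). Setting ∂π_B/∂q_B = 0: 44 - 4q_B - 2(q_J) = 0.
Juno's first-order condition: 37 - 4q_J - 2(q_B) = 0.
So q_B = (44 - 2q_J)/4 and q_J = (37 - 2q_B)/4.
Solving the pair: q_B = 17/2, q_J = 5.
Total output Q = 17/2 + 5 = 27/2.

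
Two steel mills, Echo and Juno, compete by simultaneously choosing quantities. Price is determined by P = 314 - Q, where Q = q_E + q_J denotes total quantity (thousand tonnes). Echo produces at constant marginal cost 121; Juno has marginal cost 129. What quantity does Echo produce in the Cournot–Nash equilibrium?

Echo's profit: π_E = (314 - Q)q_E - (121q_E). Setting ∂π_E/∂q_E = 0: 193 - 2q_E - (q_J) = 0.
Juno's first-order condition: 185 - 2q_J - (q_E) = 0.
Best responses: q_E = (193 - q_J)/2, q_J = (185 - q_E)/2.
Substituting one into the other gives q_E = 67 and q_J = 59.

67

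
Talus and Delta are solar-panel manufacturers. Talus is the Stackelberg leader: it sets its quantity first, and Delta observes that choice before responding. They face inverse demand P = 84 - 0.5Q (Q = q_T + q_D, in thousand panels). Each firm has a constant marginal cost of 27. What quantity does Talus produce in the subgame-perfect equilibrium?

57

The follower Delta best-responds to any q_T: π_D = (84 - 0.5Q)q_D - 27q_D.
Setting the follower's marginal profit to zero, 57 - (1/2)q_T - q_D = 0, i.e. q_D = (57 - (1/2)q_T).
Talus substitutes q_D(q_T) into its own profit: π_T = q_T(84 - (1/2)q_T - (57 - (1/2)q_T)/2) - 27q_T = (111/2 - (1/4)q_T)q_T - 27q_T.
Leader FOC: 57/2 - (1/2)q_T = 0, so q_T = 57.
Then q_D = (57 - (1/2)·57) = 57/2.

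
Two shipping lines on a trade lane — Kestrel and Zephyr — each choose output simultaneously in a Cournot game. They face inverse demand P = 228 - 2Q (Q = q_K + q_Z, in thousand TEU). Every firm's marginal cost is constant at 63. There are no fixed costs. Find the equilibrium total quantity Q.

55

Each firm earns π_i = (228 - 2Q)q_i - 63q_i.
Setting ∂π_i/∂q_i = 0 with rivals' quantities fixed: 165 - 4q_i - 2q_j = 0.
By symmetry each firm produces the same amount; substituting q_j = q_i yields q_i = 165/6 = 55/2.
Total output Q = 55/2 + 55/2 = 55.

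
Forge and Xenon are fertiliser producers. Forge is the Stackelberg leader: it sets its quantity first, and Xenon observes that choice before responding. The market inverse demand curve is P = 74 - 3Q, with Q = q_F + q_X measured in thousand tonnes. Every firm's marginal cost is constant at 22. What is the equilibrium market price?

35

The follower Xenon best-responds to any q_F: π_X = (74 - 3Q)q_X - 22q_X.
∂π_X/∂q_X = 52 - 3q_F - 6q_X = 0 gives the reaction function q_X = (52 - 3q_F)/6.
Forge substitutes q_X(q_F) into its own profit: π_F = q_F(74 - 3q_F - (52 - 3q_F)/2) - 22q_F = (48 - (3/2)q_F)q_F - 22q_F.
Leader FOC: 26 - 3q_F = 0, so q_F = 26/3.
Then q_X = (52 - 3·(26/3))/6 = 13/3.
Total output Q = 13, so price P = 74 - 3·13 = 35.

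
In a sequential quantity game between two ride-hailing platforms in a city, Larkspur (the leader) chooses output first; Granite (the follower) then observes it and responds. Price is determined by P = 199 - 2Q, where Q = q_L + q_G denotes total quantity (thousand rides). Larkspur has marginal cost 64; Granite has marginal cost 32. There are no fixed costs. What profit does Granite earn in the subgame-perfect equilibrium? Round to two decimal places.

The follower Granite best-responds to any q_L: π_G = (199 - 2Q)q_G - 32q_G.
Follower FOC: 167 - 2q_L - 4q_G = 0, so q_G(q_L) = (167 - 2q_L)/4.
Larkspur substitutes q_G(q_L) into its own profit: π_L = q_L(199 - 2q_L - (167 - 2q_L)/2) - 64q_L = (231/2 - q_L)q_L - 64q_L.
Maximising: ∂π_L/∂q_L = 103/2 - 2q_L = 0, giving q_L = 103/4.
Then q_G = (167 - 2·(103/4))/4 = 231/8.
Price P = 199 - 2·(437/8) = 359/4.
Granite's profit: (359/4 - 32)·(231/8) = 1667.5313.

1667.53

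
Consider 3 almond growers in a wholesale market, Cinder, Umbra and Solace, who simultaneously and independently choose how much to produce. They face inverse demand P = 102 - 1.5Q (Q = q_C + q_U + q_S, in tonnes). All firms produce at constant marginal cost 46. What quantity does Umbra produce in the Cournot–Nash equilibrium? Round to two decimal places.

9.33

A representative firm's profit is π_i = q_i(102 - 1.5Q) - 46q_i.
Setting ∂π_i/∂q_i = 0 with rivals' quantities fixed: 56 - 3q_i - (3/2)·Σ_{j≠i} q_j = 0.
By symmetry each firm produces the same amount; substituting Σ_{j≠i} q_j = 2q_i yields q_i = 56/6 = 28/3.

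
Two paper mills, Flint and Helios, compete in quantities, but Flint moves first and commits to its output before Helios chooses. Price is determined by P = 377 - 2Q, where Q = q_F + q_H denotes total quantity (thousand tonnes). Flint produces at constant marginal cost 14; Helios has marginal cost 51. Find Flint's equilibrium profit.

10000

Solve by backward induction. Given q_F, the follower Helios maximises π_H = (377 - 2q_F - 2q_H)q_H - 51q_H.
∂π_H/∂q_H = 326 - 2q_F - 4q_H = 0 gives the reaction function q_H = (326 - 2q_F)/4.
The leader anticipates this reaction. Substituting into P = 377 - 2Q gives P = 214 - q_F, so π_F = (214 - q_F)q_F - 14q_F.
Maximising: ∂π_F/∂q_F = 200 - 2q_F = 0, giving q_F = 100.
Then q_H = (326 - 2·100)/4 = 63/2.
Price P = 377 - 2·(263/2) = 114.
Flint's profit: (114 - 14)·100 = 10000.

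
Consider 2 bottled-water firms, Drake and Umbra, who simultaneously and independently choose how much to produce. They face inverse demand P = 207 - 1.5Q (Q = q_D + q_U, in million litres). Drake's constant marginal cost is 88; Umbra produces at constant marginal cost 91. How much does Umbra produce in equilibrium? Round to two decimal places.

25.11

Drake's profit: π_D = (207 - 1.5Q)q_D - (88q_D). Setting ∂π_D/∂q_D = 0: 119 - 3q_D - (3/2)(q_U) = 0.
Umbra's profit: π_U = (207 - 1.5Q)q_U - (91q_U). Setting ∂π_U/∂q_U = 0: 116 - 3q_U - (3/2)(q_D) = 0.
Best responses: q_D = (119 - (3/2)q_U)/3, q_U = (116 - (3/2)q_D)/3.
Solving the pair: q_D = 244/9, q_U = 226/9.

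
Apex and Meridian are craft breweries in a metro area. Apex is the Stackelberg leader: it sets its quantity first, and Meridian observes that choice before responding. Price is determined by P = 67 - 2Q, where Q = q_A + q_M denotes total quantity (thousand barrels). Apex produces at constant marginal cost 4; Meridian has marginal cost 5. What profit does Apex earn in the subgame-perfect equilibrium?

256

Solve by backward induction. Given q_A, the follower Meridian maximises π_M = (67 - 2q_A - 2q_M)q_M - 5q_M.
Setting the follower's marginal profit to zero, 62 - 2q_A - 4q_M = 0, i.e. q_M = (62 - 2q_A)/4.
Apex substitutes q_M(q_A) into its own profit: π_A = q_A(67 - 2q_A - (62 - 2q_A)/2) - 4q_A = (36 - q_A)q_A - 4q_A.
Maximising: ∂π_A/∂q_A = 32 - 2q_A = 0, giving q_A = 16.
Then q_M = (62 - 2·16)/4 = 15/2.
Price P = 67 - 2·(47/2) = 20.
Apex's profit: (20 - 4)·16 = 256.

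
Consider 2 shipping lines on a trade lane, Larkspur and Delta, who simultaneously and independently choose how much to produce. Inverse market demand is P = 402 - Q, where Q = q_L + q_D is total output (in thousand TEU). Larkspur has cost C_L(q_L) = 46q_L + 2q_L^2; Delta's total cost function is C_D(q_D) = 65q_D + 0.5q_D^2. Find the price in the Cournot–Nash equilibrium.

Larkspur's profit: π_L = (402 - Q)q_L - (46q_L + 2q_L²). Setting ∂π_L/∂q_L = 0: 356 - 6q_L - (q_D) = 0.
Delta's first-order condition: 337 - 3q_D - (q_L) = 0.
Best responses: q_L = (356 - q_D)/6, q_D = (337 - q_L)/3.
Solving the pair: q_L = 43, q_D = 98.
Total output Q = 141, so price P = 402 - 141 = 261.

261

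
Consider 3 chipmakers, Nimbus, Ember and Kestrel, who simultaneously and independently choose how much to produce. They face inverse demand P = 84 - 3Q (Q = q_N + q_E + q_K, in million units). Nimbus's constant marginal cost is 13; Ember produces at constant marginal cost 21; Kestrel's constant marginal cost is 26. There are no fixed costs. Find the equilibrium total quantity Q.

Nimbus's profit: π_N = (84 - 3Q)q_N - (13q_N). Setting ∂π_N/∂q_N = 0: 71 - 6q_N - 3(q_E + q_K) = 0.
Ember's profit: π_E = (84 - 3Q)q_E - (21q_E). Setting ∂π_E/∂q_E = 0: 63 - 6q_E - 3(q_N + q_K) = 0.
Kestrel's first-order condition: 58 - 6q_K - 3(q_N + q_E) = 0.
Adding the 3 first-order conditions: 192 − 12Q = 0, so Q = 16.
Back-substituting: q_N = (71 − 48)/3 = 23/3, q_E = (63 − 48)/3 = 5, q_K = (58 − 48)/3 = 10/3.
Total output Q = 23/3 + 5 + 10/3 = 16.

16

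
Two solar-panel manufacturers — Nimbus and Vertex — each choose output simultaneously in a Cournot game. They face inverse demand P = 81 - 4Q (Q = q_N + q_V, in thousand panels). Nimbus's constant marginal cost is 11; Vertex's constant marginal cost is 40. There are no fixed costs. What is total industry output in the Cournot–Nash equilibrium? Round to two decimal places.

Nimbus's profit: π_N = (81 - 4Q)q_N - (11q_N). Setting ∂π_N/∂q_N = 0: 70 - 8q_N - 4(q_V) = 0.
Vertex's profit: π_V = (81 - 4Q)q_V - (40q_V). Setting ∂π_V/∂q_V = 0: 41 - 8q_V - 4(q_N) = 0.
So q_N = (70 - 4q_V)/8 and q_V = (41 - 4q_N)/8.
Solving the pair: q_N = 33/4, q_V = 1.
Total output Q = 33/4 + 1 = 37/4.

9.25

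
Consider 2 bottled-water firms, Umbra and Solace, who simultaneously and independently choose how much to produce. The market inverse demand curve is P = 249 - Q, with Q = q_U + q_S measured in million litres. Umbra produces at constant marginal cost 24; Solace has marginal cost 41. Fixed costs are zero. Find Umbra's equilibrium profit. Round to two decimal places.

Umbra's profit: π_U = (249 - Q)q_U - (24q_U). Setting ∂π_U/∂q_U = 0: 225 - 2q_U - (q_S) = 0.
Solace's first-order condition: 208 - 2q_S - (q_U) = 0.
So q_U = (225 - q_S)/2 and q_S = (208 - q_U)/2.
Substituting one into the other gives q_U = 242/3 and q_S = 191/3.
Price P = 249 - 433/3 = 314/3.
Umbra's profit: (314/3 - 24)·(242/3) = 6507.1111.

6507.11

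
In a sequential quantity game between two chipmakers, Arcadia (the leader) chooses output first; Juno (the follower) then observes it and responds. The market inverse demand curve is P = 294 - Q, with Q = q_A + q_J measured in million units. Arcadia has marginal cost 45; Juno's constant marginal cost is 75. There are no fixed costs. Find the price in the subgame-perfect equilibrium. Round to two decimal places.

114.75

The follower Juno best-responds to any q_A: π_J = (294 - Q)q_J - 75q_J.
Setting the follower's marginal profit to zero, 219 - q_A - 2q_J = 0, i.e. q_J = (219 - q_A)/2.
Arcadia substitutes q_J(q_A) into its own profit: π_A = q_A(294 - q_A - (219 - q_A)/2) - 45q_A = (369/2 - (1/2)q_A)q_A - 45q_A.
The leader's first-order condition 279/2 - q_A = 0 yields q_A = 279/2.
Then q_J = (219 - 279/2)/2 = 159/4.
Total output Q = 717/4, so price P = 294 - 717/4 = 459/4.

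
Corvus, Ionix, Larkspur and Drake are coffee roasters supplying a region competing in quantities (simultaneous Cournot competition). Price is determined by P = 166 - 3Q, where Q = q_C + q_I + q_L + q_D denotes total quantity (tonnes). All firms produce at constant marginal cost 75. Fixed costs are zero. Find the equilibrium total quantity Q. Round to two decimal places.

A representative firm's profit is π_i = q_i(166 - 3Q) - 75q_i.
Setting ∂π_i/∂q_i = 0 with rivals' quantities fixed: 91 - 6q_i - 3·Σ_{j≠i} q_j = 0.
By symmetry each firm produces the same amount; substituting Σ_{j≠i} q_j = 3q_i yields q_i = 91/15.
Total output Q = 91/15 + 91/15 + 91/15 + 91/15 = 364/15.

24.27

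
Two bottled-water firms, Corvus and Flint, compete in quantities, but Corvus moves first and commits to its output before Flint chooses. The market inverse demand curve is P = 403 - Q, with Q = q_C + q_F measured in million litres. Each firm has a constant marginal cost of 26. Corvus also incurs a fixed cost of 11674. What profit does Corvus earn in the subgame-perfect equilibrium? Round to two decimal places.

Solve by backward induction. Given q_C, the follower Flint maximises π_F = (403 - q_C - q_F)q_F - 26q_F.
∂π_F/∂q_F = 377 - q_C - 2q_F = 0 gives the reaction function q_F = (377 - q_C)/2.
Corvus substitutes q_F(q_C) into its own profit: π_C = q_C(403 - q_C - (377 - q_C)/2) - 26q_C = (429/2 - (1/2)q_C)q_C - 26q_C.
The leader's first-order condition 377/2 - q_C = 0 yields q_C = 377/2.
Then q_F = (377 - 377/2)/2 = 377/4.
Price P = 403 - 1131/4 = 481/4.
Corvus's profit: (481/4 - 26)·(377/2) - 11674 = 6092.1250.

6092.13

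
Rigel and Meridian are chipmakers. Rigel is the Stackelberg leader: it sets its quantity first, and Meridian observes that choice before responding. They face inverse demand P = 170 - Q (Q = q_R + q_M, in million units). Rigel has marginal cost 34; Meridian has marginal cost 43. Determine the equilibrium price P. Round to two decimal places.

Solve by backward induction. Given q_R, the follower Meridian maximises π_M = (170 - q_R - q_M)q_M - 43q_M.
Setting the follower's marginal profit to zero, 127 - q_R - 2q_M = 0, i.e. q_M = (127 - q_R)/2.
Rigel substitutes q_M(q_R) into its own profit: π_R = q_R(170 - q_R - (127 - q_R)/2) - 34q_R = (213/2 - (1/2)q_R)q_R - 34q_R.
Maximising: ∂π_R/∂q_R = 145/2 - q_R = 0, giving q_R = 145/2.
Then q_M = (127 - 145/2)/2 = 109/4.
Total output Q = 399/4, so price P = 170 - 399/4 = 281/4.

70.25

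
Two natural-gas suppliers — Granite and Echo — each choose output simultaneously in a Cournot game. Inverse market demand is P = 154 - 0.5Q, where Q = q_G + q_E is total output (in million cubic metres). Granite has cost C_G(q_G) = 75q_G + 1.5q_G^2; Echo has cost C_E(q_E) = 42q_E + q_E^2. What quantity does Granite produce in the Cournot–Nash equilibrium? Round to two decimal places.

15.40

Granite's profit: π_G = (154 - 0.5Q)q_G - (75q_G + (3/2)q_G²). Setting ∂π_G/∂q_G = 0: 79 - 4q_G - (1/2)(q_E) = 0.
Echo's profit: π_E = (154 - 0.5Q)q_E - (42q_E + q_E²). Setting ∂π_E/∂q_E = 0: 112 - 3q_E - (1/2)(q_G) = 0.
Best responses: q_G = (79 - (1/2)q_E)/4, q_E = (112 - (1/2)q_G)/3.
Substituting one into the other gives q_G = 724/47 and q_E = 1634/47.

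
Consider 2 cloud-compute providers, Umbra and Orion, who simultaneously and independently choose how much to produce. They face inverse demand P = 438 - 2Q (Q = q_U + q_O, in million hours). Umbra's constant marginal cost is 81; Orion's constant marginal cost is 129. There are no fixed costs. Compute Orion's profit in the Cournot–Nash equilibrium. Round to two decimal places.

Umbra's profit: π_U = (438 - 2Q)q_U - (81q_U). Setting ∂π_U/∂q_U = 0: 357 - 4q_U - 2(q_O) = 0.
Orion's first-order condition: 309 - 4q_O - 2(q_U) = 0.
Rearranging gives the reaction functions q_U = (357 - 2q_O)/4 and q_O = (309 - 2q_U)/4.
Substituting one into the other gives q_U = 135/2 and q_O = 87/2.
Price P = 438 - 2·111 = 216.
Orion's profit: (216 - 129)·(87/2) = 3784.5000.

3784.50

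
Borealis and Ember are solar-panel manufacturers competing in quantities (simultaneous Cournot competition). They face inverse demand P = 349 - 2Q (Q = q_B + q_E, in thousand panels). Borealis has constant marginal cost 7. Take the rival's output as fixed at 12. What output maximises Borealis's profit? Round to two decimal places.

79.50

With the rival's output fixed at 12, Borealis's profit is π_B = (349 - 2·12 - 2q_B)q_B - (7q_B) = (325 - 2q_B)q_B - (7q_B).
∂π_B/∂q_B = 318 - 4q_B = 0, so q_B = 159/2.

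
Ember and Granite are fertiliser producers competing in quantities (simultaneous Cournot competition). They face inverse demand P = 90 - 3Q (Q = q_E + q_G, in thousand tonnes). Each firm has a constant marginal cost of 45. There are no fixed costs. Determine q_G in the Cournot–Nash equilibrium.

Each firm earns π_i = (90 - 3Q)q_i - 45q_i.
First-order condition (treating rivals' output as given): 45 - 6q_i - 3q_j = 0.
With identical firms every q_j equals q_i, so q_j = q_i and 45 = 9q_i, giving q_i = 5.

5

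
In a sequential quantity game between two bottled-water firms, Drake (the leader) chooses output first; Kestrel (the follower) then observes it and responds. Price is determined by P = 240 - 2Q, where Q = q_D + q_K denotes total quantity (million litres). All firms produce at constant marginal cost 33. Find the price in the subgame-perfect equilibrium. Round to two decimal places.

The follower Kestrel best-responds to any q_D: π_K = (240 - 2Q)q_K - 33q_K.
∂π_K/∂q_K = 207 - 2q_D - 4q_K = 0 gives the reaction function q_K = (207 - 2q_D)/4.
The leader anticipates this reaction. Substituting into P = 240 - 2Q gives P = 273/2 - q_D, so π_D = (273/2 - q_D)q_D - 33q_D.
Leader FOC: 207/2 - 2q_D = 0, so q_D = 207/4.
Then q_K = (207 - 2·(207/4))/4 = 207/8.
Total output Q = 621/8, so price P = 240 - 2·(621/8) = 339/4.

84.75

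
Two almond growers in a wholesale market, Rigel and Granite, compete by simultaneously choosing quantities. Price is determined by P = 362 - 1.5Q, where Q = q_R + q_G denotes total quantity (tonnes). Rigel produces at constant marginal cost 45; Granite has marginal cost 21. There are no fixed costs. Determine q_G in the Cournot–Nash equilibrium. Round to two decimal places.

81.11

Rigel's profit: π_R = (362 - 1.5Q)q_R - (45q_R). Setting ∂π_R/∂q_R = 0: 317 - 3q_R - (3/2)(q_G) = 0.
Granite's profit: π_G = (362 - 1.5Q)q_G - (21q_G). Setting ∂π_G/∂q_G = 0: 341 - 3q_G - (3/2)(q_R) = 0.
Best responses: q_R = (317 - (3/2)q_G)/3, q_G = (341 - (3/2)q_R)/3.
Solving the pair: q_R = 586/9, q_G = 730/9.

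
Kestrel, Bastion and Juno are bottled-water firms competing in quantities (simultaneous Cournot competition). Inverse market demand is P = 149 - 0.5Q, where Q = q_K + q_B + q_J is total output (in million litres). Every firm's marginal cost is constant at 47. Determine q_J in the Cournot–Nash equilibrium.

51

Each firm earns π_i = (149 - 0.5Q)q_i - 47q_i.
Setting ∂π_i/∂q_i = 0 with rivals' quantities fixed: 102 - q_i - (1/2)·Σ_{j≠i} q_j = 0.
By symmetry each firm produces the same amount; substituting Σ_{j≠i} q_j = 2q_i yields q_i = 102/2 = 51.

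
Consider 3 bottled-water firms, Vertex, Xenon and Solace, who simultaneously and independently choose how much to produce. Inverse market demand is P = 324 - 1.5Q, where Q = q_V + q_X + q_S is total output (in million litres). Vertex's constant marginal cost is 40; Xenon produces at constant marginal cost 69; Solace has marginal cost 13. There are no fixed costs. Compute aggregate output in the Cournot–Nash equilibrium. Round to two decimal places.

141.67

Vertex's profit: π_V = (324 - 1.5Q)q_V - (40q_V). Setting ∂π_V/∂q_V = 0: 284 - 3q_V - (3/2)(q_X + q_S) = 0.
Xenon's first-order condition: 255 - 3q_X - (3/2)(q_V + q_S) = 0.
Solace's first-order condition: 311 - 3q_S - (3/2)(q_V + q_X) = 0.
Adding the 3 conditions: 850 − 3Q − 3Q = 0, i.e. Q = 425/3.
Back-substituting: q_V = (284 − 425/2)/(3/2) = 143/3, q_X = (255 − 425/2)/(3/2) = 85/3, q_S = (311 − 425/2)/(3/2) = 197/3.
Total output Q = 143/3 + 85/3 + 197/3 = 425/3.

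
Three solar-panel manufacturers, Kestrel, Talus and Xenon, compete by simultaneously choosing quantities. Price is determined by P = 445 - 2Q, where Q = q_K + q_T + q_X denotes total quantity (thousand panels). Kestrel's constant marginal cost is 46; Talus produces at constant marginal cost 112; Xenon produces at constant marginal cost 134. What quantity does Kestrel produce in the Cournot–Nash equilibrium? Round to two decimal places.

69.13

Kestrel's profit: π_K = (445 - 2Q)q_K - (46q_K). Setting ∂π_K/∂q_K = 0: 399 - 4q_K - 2(q_T + q_X) = 0.
Talus's profit: π_T = (445 - 2Q)q_T - (112q_T). Setting ∂π_T/∂q_T = 0: 333 - 4q_T - 2(q_K + q_X) = 0.
Xenon's first-order condition: 311 - 4q_X - 2(q_K + q_T) = 0.
Adding the 3 first-order conditions: 1043 − 8Q = 0, so Q = 1043/8.
Back-substituting: q_K = (399 − 1043/4)/2 = 553/8, q_T = (333 − 1043/4)/2 = 289/8, q_X = (311 − 1043/4)/2 = 201/8.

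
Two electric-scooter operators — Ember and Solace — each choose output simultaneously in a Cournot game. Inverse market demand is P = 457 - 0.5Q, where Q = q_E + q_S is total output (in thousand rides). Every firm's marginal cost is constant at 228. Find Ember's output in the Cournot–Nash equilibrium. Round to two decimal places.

A representative firm's profit is π_i = q_i(457 - 0.5Q) - 228q_i.
Setting ∂π_i/∂q_i = 0 with rivals' quantities fixed: 229 - q_i - (1/2)q_j = 0.
With identical firms every q_j equals q_i, so q_j = q_i and 229 = (3/2)q_i, giving q_i = 458/3.

152.67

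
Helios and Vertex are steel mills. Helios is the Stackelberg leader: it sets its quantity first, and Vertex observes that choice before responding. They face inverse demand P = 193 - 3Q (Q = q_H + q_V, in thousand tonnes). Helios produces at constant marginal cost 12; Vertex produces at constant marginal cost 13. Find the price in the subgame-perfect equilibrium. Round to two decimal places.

57.50

The follower Vertex best-responds to any q_H: π_V = (193 - 3Q)q_V - 13q_V.
Follower FOC: 180 - 3q_H - 6q_V = 0, so q_V(q_H) = (180 - 3q_H)/6.
The leader anticipates this reaction. Substituting into P = 193 - 3Q gives P = 103 - (3/2)q_H, so π_H = (103 - (3/2)q_H)q_H - 12q_H.
Leader FOC: 91 - 3q_H = 0, so q_H = 91/3.
Then q_V = (180 - 3·(91/3))/6 = 89/6.
Total output Q = 271/6, so price P = 193 - 3·(271/6) = 115/2.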